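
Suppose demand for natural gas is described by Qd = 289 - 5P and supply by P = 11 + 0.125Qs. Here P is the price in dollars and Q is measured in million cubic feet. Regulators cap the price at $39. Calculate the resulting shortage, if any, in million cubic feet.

Rearranging supply gives Qs = 8P - 88. Without the control the market clears where 289 - 5P = 8P - 88, i.e. P* = 29 and Q* = 144.
Since 39 is above P* = 29, the ceiling does not bind and the free-market outcome prevails.
Since the control does not bind, there is no shortage.

0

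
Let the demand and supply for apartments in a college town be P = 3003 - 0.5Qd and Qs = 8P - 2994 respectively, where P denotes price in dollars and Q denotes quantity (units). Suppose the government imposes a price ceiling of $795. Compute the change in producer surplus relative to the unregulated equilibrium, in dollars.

Rearranging demand gives Qd = 6006 - 2P. Equilibrium: 6006 - 2P = 8P - 2994, so 9000 = 10P and P* = 900, Q* = 4206.
Because the ceiling (795) lies below the market-clearing price, it is binding.
At P = 795: Qd = 6006 - 2·795 = 4416 and Qs = 8·795 - 2994 = 3366.
Producer surplus without the control is ½ · (900 - 374.25) · 4206 = 1105652.25.
With the ceiling, producers sell 3366 units at 795, so PS = ½ · (795 - 374.25) · 3366 = 708122.25.
Change in producer surplus = 708122.25 - 1105652.25 = -397530.

-397530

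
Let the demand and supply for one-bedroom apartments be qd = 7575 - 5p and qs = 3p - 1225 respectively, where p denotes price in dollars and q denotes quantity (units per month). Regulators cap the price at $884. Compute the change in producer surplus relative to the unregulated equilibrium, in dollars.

-378216

Equilibrium: 7575 - 5p = 3p - 1225, so 8800 = 8p and p* = 1100, q* = 2075.
The ceiling of 884 is below the equilibrium price 1100, so it binds.
At p = 884: qd = 7575 - 5·884 = 3155 and qs = 3·884 - 1225 = 1427.
Producer surplus without the control is ½ · (1100 - 1225/3) · 2075 = 4305625/6.
With the ceiling, producers sell 1427 units at 884, so PS = ½ · (884 - 1225/3) · 1427 = 2036329/6.
Change in producer surplus = 2036329/6 - 4305625/6 = -378216.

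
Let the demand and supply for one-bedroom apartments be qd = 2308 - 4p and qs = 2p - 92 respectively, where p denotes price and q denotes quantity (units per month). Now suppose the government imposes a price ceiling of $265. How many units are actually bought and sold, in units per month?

438

Without the control the market clears where 2308 - 4p = 2p - 92, i.e. p* = 400 and q* = 708.
Since 265 < 400, the ceiling is binding.
At p = 265: qd = 2308 - 4·265 = 1248 and qs = 2·265 - 92 = 438.
The quantity actually transacted is the short side, supply: 438.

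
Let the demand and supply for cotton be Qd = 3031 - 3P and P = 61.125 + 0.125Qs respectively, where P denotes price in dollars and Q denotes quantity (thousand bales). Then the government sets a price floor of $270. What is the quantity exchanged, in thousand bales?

2071

Rearranging supply gives Qs = 8P - 489. Without the control the market clears where 3031 - 3P = 8P - 489, i.e. P* = 320 and Q* = 2071.
Since 270 is below P* = 320, the floor does not bind and the free-market outcome prevails.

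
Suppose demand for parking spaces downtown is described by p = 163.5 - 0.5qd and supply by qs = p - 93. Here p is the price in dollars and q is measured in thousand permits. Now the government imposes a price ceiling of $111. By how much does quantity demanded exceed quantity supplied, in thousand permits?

87

Rearranging demand gives qd = 327 - 2p. Setting quantity demanded equal to quantity supplied, 327 - 2p = p - 93, gives p* = 140 and q* = 47.
Since 111 < 140, the ceiling is binding.
At p = 111: qd = 327 - 2·111 = 105 and qs = 111 - 93 = 18.
Shortage = qd - qs = 105 - 18 = 87.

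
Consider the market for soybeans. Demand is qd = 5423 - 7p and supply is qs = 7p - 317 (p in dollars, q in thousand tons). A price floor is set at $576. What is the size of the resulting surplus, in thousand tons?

2324

In a free market, 5423 - 7p = 7p - 317 gives the equilibrium p* = 410, q* = 2553.
Since 576 > 410, the floor is binding.
At p = 576: qd = 5423 - 7·576 = 1391 and qs = 7·576 - 317 = 3715.
Surplus = qs - qd = 3715 - 1391 = 2324.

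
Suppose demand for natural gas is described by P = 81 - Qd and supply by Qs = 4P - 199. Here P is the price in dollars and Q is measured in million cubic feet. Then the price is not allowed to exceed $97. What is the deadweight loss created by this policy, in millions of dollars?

0

Rearranging demand gives Qd = 81 - P. Without the control the market clears where 81 - P = 4P - 199, i.e. P* = 56 and Q* = 25.
Since 97 is above P* = 56, the ceiling does not bind and the free-market outcome prevails.
Since the control does not bind, no trades are prevented and deadweight loss is zero.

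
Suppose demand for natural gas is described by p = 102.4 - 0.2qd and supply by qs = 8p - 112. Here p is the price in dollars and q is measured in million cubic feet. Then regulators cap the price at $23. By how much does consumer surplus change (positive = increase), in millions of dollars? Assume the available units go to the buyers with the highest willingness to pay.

Rearranging demand gives qd = 512 - 5p. In a free market, 512 - 5p = 8p - 112 gives the equilibrium p* = 48, q* = 272.
Since 23 < 48, the ceiling is binding.
At p = 23: qd = 512 - 5·23 = 397 and qs = 8·23 - 112 = 72.
Consumer surplus without the control is ½ · (102.4 - 48) · 272 = 7398.4.
With the ceiling, 72 units are sold at 23 (assume they go to the highest-value buyers). The demand price at q = 72 is 88, so CS = ½ · [(102.4 - 23) + (88 - 23)] · 72 = 5198.4.
Change in consumer surplus = 5198.4 - 7398.4 = -2200.

-2200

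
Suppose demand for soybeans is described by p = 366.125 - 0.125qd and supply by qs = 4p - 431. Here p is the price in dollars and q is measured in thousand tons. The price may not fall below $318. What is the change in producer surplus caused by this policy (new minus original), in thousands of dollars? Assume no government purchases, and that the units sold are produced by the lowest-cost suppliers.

Rearranging demand gives qd = 2929 - 8p. In a free market, 2929 - 8p = 4p - 431 gives the equilibrium p* = 280, q* = 689.
Because the floor (318) lies above the market-clearing price, it is binding.
At p = 318: qd = 2929 - 8·318 = 385 and qs = 4·318 - 431 = 841.
Producer surplus without the control is ½ · (280 - 107.75) · 689 = 59340.125.
With the floor, 385 units are sold at 318. The supply price at q = 385 is 204, so PS = ½ · [(318 - 107.75) + (318 - 204)] · 385 = 62418.125.
Change in producer surplus = 62418.125 - 59340.125 = 3078.

3078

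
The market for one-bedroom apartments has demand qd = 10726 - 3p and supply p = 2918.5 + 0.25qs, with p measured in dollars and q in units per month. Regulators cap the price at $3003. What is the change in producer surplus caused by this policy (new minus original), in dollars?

Rearranging supply gives qs = 4p - 11674. Equilibrium: 10726 - 3p = 4p - 11674, so 22400 = 7p and p* = 3200, q* = 1126.
The ceiling of 3003 is below the equilibrium price 3200, so it binds.
At p = 3003: qd = 10726 - 3·3003 = 1717 and qs = 4·3003 - 11674 = 338.
Producer surplus without the control is ½ · (3200 - 2918.5) · 1126 = 158484.5.
With the ceiling, producers sell 338 units at 3003, so PS = ½ · (3003 - 2918.5) · 338 = 14280.5.
Change in producer surplus = 14280.5 - 158484.5 = -144204.

-144204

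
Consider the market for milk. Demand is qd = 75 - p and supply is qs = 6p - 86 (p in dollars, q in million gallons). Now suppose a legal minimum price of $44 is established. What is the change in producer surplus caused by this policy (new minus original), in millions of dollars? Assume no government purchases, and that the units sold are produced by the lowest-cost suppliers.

Setting quantity demanded equal to quantity supplied, 75 - p = 6p - 86, gives p* = 23 and q* = 52.
Because the floor (44) lies above the market-clearing price, it is binding.
At p = 44: qd = 75 - 44 = 31 and qs = 6·44 - 86 = 178.
Producer surplus without the control is ½ · (23 - 43/3) · 52 = 676/3.
With the floor, 31 units are sold at 44. The supply price at q = 31 is 19.5, so PS = ½ · [(44 - 43/3) + (44 - 19.5)] · 31 = 10075/12.
Change in producer surplus = 10075/12 - 676/3 = 614.25.

614.25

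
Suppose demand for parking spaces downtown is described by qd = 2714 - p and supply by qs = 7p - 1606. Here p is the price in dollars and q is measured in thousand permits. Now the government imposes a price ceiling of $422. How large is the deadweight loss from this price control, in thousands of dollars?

389872

In a free market, 2714 - p = 7p - 1606 gives the equilibrium p* = 540, q* = 2174.
The ceiling of 422 is below the equilibrium price 540, so it binds.
At p = 422: qd = 2714 - 422 = 2292 and qs = 7·422 - 1606 = 1348.
Quantity traded falls to 1348. At q = 1348 the demand price is 2714 - 1348 = 1366 and the supply price is (1606 + 1348)/7 = 422.
Deadweight loss = ½ · (1366 - 422) · (2174 - 1348) = ½ · 944 · 826 = 389872.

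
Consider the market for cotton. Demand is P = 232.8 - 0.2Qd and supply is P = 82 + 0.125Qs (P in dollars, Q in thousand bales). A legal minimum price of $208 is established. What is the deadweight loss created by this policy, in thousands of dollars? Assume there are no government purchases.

18785

Rearranging demand gives Qd = 1164 - 5P; rearranging supply gives Qs = 8P - 656. In a free market, 1164 - 5P = 8P - 656 gives the equilibrium P* = 140, Q* = 464.
The floor of 208 is above the equilibrium price 140, so it binds.
At P = 208: Qd = 1164 - 5·208 = 124 and Qs = 8·208 - 656 = 1008.
Quantity traded falls to 124. At Q = 124 the demand price is (1164 - 124)/5 = 208 and the supply price is (656 + 124)/8 = 97.5.
Deadweight loss = ½ · (208 - 97.5) · (464 - 124) = ½ · 110.5 · 340 = 18785.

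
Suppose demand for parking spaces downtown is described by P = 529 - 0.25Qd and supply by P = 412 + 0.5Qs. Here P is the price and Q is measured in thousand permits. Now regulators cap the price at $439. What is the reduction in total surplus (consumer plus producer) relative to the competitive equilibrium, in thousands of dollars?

Rearranging demand gives Qd = 2116 - 4P; rearranging supply gives Qs = 2P - 824. Without the control the market clears where 2116 - 4P = 2P - 824, i.e. P* = 490 and Q* = 156.
Because the ceiling (439) lies below the market-clearing price, it is binding.
At P = 439: Qd = 2116 - 4·439 = 360 and Qs = 2·439 - 824 = 54.
Quantity traded falls to 54. At Q = 54 the demand price is (2116 - 54)/4 = 515.5 and the supply price is (824 + 54)/2 = 439.
Deadweight loss = ½ · (515.5 - 439) · (156 - 54) = ½ · 76.5 · 102 = 3901.5.

3901.5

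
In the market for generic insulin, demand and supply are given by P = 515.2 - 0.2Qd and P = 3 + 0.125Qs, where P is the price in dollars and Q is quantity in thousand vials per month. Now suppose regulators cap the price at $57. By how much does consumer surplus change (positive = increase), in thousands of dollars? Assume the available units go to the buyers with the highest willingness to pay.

Rearranging demand gives Qd = 2576 - 5P; rearranging supply gives Qs = 8P - 24. Setting quantity demanded equal to quantity supplied, 2576 - 5P = 8P - 24, gives P* = 200 and Q* = 1576.
Since 57 < 200, the ceiling is binding.
At P = 57: Qd = 2576 - 5·57 = 2291 and Qs = 8·57 - 24 = 432.
Consumer surplus without the control is ½ · (515.2 - 200) · 1576 = 248377.6.
With the ceiling, 432 units are sold at 57 (assume they go to the highest-value buyers). The demand price at Q = 432 is 428.8, so CS = ½ · [(515.2 - 57) + (428.8 - 57)] · 432 = 179280.
Change in consumer surplus = 179280 - 248377.6 = -69097.6.

-69097.6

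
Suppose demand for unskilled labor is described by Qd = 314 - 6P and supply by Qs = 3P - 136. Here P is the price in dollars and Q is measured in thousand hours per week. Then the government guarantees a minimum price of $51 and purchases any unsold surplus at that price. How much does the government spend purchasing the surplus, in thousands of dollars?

459

Without the control the market clears where 314 - 6P = 3P - 136, i.e. P* = 50 and Q* = 14.
Because the floor (51) lies above the market-clearing price, it is binding.
At P = 51: Qd = 314 - 6·51 = 8 and Qs = 3·51 - 136 = 17.
Surplus = Qs - Qd = 9.
Government expenditure = surplus × support price = 9 × 51 = 459.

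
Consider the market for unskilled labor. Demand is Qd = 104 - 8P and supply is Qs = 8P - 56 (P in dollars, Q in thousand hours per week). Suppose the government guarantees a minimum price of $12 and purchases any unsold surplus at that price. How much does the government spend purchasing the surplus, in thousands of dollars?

384

In a free market, 104 - 8P = 8P - 56 gives the equilibrium P* = 10, Q* = 24.
Because the floor (12) lies above the market-clearing price, it is binding.
At P = 12: Qd = 104 - 8·12 = 8 and Qs = 8·12 - 56 = 40.
Surplus = Qs - Qd = 32.
Government expenditure = surplus × support price = 32 × 12 = 384.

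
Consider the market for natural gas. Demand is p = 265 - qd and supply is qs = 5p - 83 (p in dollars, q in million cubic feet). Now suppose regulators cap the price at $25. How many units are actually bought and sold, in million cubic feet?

42

Rearranging demand gives qd = 265 - p. Equilibrium: 265 - p = 5p - 83, so 348 = 6p and p* = 58, q* = 207.
Because the ceiling (25) lies below the market-clearing price, it is binding.
At p = 25: qd = 265 - 25 = 240 and qs = 5·25 - 83 = 42.
The quantity actually transacted is the short side, supply: 42.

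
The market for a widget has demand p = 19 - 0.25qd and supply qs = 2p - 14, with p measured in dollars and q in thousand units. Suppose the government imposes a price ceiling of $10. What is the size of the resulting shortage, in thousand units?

Rearranging demand gives qd = 76 - 4p. Equilibrium: 76 - 4p = 2p - 14, so 90 = 6p and p* = 15, q* = 16.
The ceiling of 10 is below the equilibrium price 15, so it binds.
At p = 10: qd = 76 - 4·10 = 36 and qs = 2·10 - 14 = 6.
Shortage = qd - qs = 36 - 6 = 30.

30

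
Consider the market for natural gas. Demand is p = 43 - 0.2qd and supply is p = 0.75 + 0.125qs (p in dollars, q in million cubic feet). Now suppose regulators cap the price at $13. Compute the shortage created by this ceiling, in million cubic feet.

52

Rearranging demand gives qd = 215 - 5p; rearranging supply gives qs = 8p - 6. Equilibrium: 215 - 5p = 8p - 6, so 221 = 13p and p* = 17, q* = 130.
The ceiling of 13 is below the equilibrium price 17, so it binds.
At p = 13: qd = 215 - 5·13 = 150 and qs = 8·13 - 6 = 98.
Shortage = qd - qs = 150 - 98 = 52.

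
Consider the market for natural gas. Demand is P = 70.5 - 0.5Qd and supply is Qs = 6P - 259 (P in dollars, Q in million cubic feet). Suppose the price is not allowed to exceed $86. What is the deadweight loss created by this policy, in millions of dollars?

0

Rearranging demand gives Qd = 141 - 2P. Equilibrium: 141 - 2P = 6P - 259, so 400 = 8P and P* = 50, Q* = 41.
The ceiling of 86 is above the equilibrium price 50, so it is not binding; the market clears at P* = 50, Q* = 41.
Since the control does not bind, no trades are prevented and deadweight loss is zero.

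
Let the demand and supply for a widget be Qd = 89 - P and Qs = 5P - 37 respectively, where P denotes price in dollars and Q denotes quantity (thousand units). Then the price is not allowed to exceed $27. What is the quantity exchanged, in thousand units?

Equilibrium: 89 - P = 5P - 37, so 126 = 6P and P* = 21, Q* = 68.
The ceiling of 27 is above the equilibrium price 21, so it is not binding; the market clears at P* = 21, Q* = 68.

68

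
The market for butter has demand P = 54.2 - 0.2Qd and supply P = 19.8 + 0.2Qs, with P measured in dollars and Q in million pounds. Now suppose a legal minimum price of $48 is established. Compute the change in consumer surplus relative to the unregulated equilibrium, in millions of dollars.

Rearranging demand gives Qd = 271 - 5P; rearranging supply gives Qs = 5P - 99. Setting quantity demanded equal to quantity supplied, 271 - 5P = 5P - 99, gives P* = 37 and Q* = 86.
The floor of 48 is above the equilibrium price 37, so it binds.
At P = 48: Qd = 271 - 5·48 = 31 and Qs = 5·48 - 99 = 141.
Consumer surplus without the control is ½ · (54.2 - 37) · 86 = 739.6.
With the floor, consumers buy 31 units at 48, so CS = ½ · (54.2 - 48) · 31 = 96.1.
Change in consumer surplus = 96.1 - 739.6 = -643.5.

-643.5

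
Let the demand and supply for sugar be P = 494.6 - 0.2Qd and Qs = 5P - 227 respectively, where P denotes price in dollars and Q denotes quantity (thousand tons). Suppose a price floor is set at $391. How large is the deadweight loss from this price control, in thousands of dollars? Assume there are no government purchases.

Rearranging demand gives Qd = 2473 - 5P. Equilibrium: 2473 - 5P = 5P - 227, so 2700 = 10P and P* = 270, Q* = 1123.
Since 391 > 270, the floor is binding.
At P = 391: Qd = 2473 - 5·391 = 518 and Qs = 5·391 - 227 = 1728.
Quantity traded falls to 518. At Q = 518 the demand price is (2473 - 518)/5 = 391 and the supply price is (227 + 518)/5 = 149.
Deadweight loss = ½ · (391 - 149) · (1123 - 518) = ½ · 242 · 605 = 73205.

73205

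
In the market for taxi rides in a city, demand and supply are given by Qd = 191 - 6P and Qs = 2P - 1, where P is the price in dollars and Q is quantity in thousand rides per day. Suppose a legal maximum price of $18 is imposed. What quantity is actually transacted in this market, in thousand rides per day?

35

Without the control the market clears where 191 - 6P = 2P - 1, i.e. P* = 24 and Q* = 47.
Because the ceiling (18) lies below the market-clearing price, it is binding.
At P = 18: Qd = 191 - 6·18 = 83 and Qs = 2·18 - 1 = 35.
The quantity actually transacted is the short side, supply: 35.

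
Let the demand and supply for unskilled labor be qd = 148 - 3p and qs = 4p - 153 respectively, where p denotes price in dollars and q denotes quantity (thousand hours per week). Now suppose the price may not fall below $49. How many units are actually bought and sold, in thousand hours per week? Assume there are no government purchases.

1

Setting quantity demanded equal to quantity supplied, 148 - 3p = 4p - 153, gives p* = 43 and q* = 19.
Because the floor (49) lies above the market-clearing price, it is binding.
At p = 49: qd = 148 - 3·49 = 1 and qs = 4·49 - 153 = 43.
The quantity actually transacted is the short side, demand: 1.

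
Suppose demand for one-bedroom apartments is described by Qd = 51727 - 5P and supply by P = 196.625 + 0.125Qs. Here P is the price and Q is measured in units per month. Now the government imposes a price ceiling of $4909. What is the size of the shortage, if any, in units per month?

0

Rearranging supply gives Qs = 8P - 1573. Equilibrium: 51727 - 5P = 8P - 1573, so 53300 = 13P and P* = 4100, Q* = 31227.
Since 4909 is above P* = 4100, the ceiling does not bind and the free-market outcome prevails.
Since the control does not bind, there is no shortage.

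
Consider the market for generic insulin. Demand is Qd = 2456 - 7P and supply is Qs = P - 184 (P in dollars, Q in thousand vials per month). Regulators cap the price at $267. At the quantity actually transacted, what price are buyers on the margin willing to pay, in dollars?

339

In a free market, 2456 - 7P = P - 184 gives the equilibrium P* = 330, Q* = 146.
The ceiling of 267 is below the equilibrium price 330, so it binds.
At P = 267: Qd = 2456 - 7·267 = 587 and Qs = 267 - 184 = 83.
Only 83 units reach the market. On the demand curve, the marginal buyer's willingness to pay at Q = 83 is (2456 - 83)/7 = 339.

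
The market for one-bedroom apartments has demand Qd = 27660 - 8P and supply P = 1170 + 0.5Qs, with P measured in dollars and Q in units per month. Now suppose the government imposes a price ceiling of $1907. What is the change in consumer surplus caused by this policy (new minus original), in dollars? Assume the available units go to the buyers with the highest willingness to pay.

1312419.75

Rearranging supply gives Qs = 2P - 2340. Setting quantity demanded equal to quantity supplied, 27660 - 8P = 2P - 2340, gives P* = 3000 and Q* = 3660.
The ceiling of 1907 is below the equilibrium price 3000, so it binds.
At P = 1907: Qd = 27660 - 8·1907 = 12404 and Qs = 2·1907 - 2340 = 1474.
Consumer surplus without the control is ½ · (3457.5 - 3000) · 3660 = 837225.
With the ceiling, 1474 units are sold at 1907 (assume they go to the highest-value buyers). The demand price at Q = 1474 is 3273.25, so CS = ½ · [(3457.5 - 1907) + (3273.25 - 1907)] · 1474 = 2149644.75.
Change in consumer surplus = 2149644.75 - 837225 = 1312419.75.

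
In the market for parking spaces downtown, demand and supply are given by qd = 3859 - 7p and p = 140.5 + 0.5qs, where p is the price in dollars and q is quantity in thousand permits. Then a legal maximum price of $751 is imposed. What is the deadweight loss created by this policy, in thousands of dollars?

0

Rearranging supply gives qs = 2p - 281. Equilibrium: 3859 - 7p = 2p - 281, so 4140 = 9p and p* = 460, q* = 639.
The ceiling of 751 is above the equilibrium price 460, so it is not binding; the market clears at p* = 460, q* = 639.
Since the control does not bind, no trades are prevented and deadweight loss is zero.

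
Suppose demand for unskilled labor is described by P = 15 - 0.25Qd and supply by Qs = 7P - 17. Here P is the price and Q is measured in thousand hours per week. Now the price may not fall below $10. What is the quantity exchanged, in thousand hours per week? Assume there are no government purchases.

Rearranging demand gives Qd = 60 - 4P. Equilibrium: 60 - 4P = 7P - 17, so 77 = 11P and P* = 7, Q* = 32.
Because the floor (10) lies above the market-clearing price, it is binding.
At P = 10: Qd = 60 - 4·10 = 20 and Qs = 7·10 - 17 = 53.
The quantity actually transacted is the short side, demand: 20.

20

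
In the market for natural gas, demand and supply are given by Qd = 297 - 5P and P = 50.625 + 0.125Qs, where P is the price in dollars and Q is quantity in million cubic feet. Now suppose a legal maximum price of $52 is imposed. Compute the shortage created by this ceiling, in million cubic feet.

26

Rearranging supply gives Qs = 8P - 405. Equilibrium: 297 - 5P = 8P - 405, so 702 = 13P and P* = 54, Q* = 27.
Because the ceiling (52) lies below the market-clearing price, it is binding.
At P = 52: Qd = 297 - 5·52 = 37 and Qs = 8·52 - 405 = 11.
Shortage = Qd - Qs = 37 - 11 = 26.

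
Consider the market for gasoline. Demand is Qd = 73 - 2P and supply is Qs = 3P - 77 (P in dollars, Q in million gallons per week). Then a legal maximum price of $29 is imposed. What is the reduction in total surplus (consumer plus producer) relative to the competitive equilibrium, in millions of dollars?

3.75

Without the control the market clears where 73 - 2P = 3P - 77, i.e. P* = 30 and Q* = 13.
The ceiling of 29 is below the equilibrium price 30, so it binds.
At P = 29: Qd = 73 - 2·29 = 15 and Qs = 3·29 - 77 = 10.
Quantity traded falls to 10. At Q = 10 the demand price is (73 - 10)/2 = 31.5 and the supply price is (77 + 10)/3 = 29.
Deadweight loss = ½ · (31.5 - 29) · (13 - 10) = ½ · 2.5 · 3 = 3.75.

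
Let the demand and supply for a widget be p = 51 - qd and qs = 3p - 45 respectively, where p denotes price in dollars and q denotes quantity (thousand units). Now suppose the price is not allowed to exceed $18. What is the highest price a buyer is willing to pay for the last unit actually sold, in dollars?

Rearranging demand gives qd = 51 - p. Setting quantity demanded equal to quantity supplied, 51 - p = 3p - 45, gives p* = 24 and q* = 27.
Since 18 < 24, the ceiling is binding.
At p = 18: qd = 51 - 18 = 33 and qs = 3·18 - 45 = 9.
Only 9 units reach the market. On the demand curve, the marginal buyer's willingness to pay at q = 9 is (51 - 9) = 42.

42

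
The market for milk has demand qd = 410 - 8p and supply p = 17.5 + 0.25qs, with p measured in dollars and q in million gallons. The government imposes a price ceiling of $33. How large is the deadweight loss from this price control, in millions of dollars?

147

Rearranging supply gives qs = 4p - 70. In a free market, 410 - 8p = 4p - 70 gives the equilibrium p* = 40, q* = 90.
The ceiling of 33 is below the equilibrium price 40, so it binds.
At p = 33: qd = 410 - 8·33 = 146 and qs = 4·33 - 70 = 62.
Quantity traded falls to 62. At q = 62 the demand price is (410 - 62)/8 = 43.5 and the supply price is (70 + 62)/4 = 33.
Deadweight loss = ½ · (43.5 - 33) · (90 - 62) = ½ · 10.5 · 28 = 147.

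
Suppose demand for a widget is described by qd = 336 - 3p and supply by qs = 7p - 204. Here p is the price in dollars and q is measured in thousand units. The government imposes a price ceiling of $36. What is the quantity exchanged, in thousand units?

Equilibrium: 336 - 3p = 7p - 204, so 540 = 10p and p* = 54, q* = 174.
Since 36 < 54, the ceiling is binding.
At p = 36: qd = 336 - 3·36 = 228 and qs = 7·36 - 204 = 48.
The quantity actually transacted is the short side, supply: 48.

48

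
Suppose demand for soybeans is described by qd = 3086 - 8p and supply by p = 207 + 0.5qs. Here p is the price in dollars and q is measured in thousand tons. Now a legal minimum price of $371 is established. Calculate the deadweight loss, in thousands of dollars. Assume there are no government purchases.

Rearranging supply gives qs = 2p - 414. Without the control the market clears where 3086 - 8p = 2p - 414, i.e. p* = 350 and q* = 286.
Because the floor (371) lies above the market-clearing price, it is binding.
At p = 371: qd = 3086 - 8·371 = 118 and qs = 2·371 - 414 = 328.
Quantity traded falls to 118. At q = 118 the demand price is (3086 - 118)/8 = 371 and the supply price is (414 + 118)/2 = 266.
Deadweight loss = ½ · (371 - 266) · (286 - 118) = ½ · 105 · 168 = 8820.

8820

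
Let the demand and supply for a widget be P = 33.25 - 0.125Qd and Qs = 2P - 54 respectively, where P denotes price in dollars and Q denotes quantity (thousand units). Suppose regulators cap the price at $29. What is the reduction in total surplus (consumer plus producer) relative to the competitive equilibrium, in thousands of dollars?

11.25

Rearranging demand gives Qd = 266 - 8P. Setting quantity demanded equal to quantity supplied, 266 - 8P = 2P - 54, gives P* = 32 and Q* = 10.
Since 29 < 32, the ceiling is binding.
At P = 29: Qd = 266 - 8·29 = 34 and Qs = 2·29 - 54 = 4.
Quantity traded falls to 4. At Q = 4 the demand price is (266 - 4)/8 = 32.75 and the supply price is (54 + 4)/2 = 29.
Deadweight loss = ½ · (32.75 - 29) · (10 - 4) = ½ · 3.75 · 6 = 11.25.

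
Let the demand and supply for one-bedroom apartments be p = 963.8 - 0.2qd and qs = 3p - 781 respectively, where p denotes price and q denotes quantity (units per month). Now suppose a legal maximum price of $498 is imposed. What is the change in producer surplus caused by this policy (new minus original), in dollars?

-205232

Rearranging demand gives qd = 4819 - 5p. In a free market, 4819 - 5p = 3p - 781 gives the equilibrium p* = 700, q* = 1319.
The ceiling of 498 is below the equilibrium price 700, so it binds.
At p = 498: qd = 4819 - 5·498 = 2329 and qs = 3·498 - 781 = 713.
Producer surplus without the control is ½ · (700 - 781/3) · 1319 = 1739761/6.
With the ceiling, producers sell 713 units at 498, so PS = ½ · (498 - 781/3) · 713 = 508369/6.
Change in producer surplus = 508369/6 - 1739761/6 = -205232.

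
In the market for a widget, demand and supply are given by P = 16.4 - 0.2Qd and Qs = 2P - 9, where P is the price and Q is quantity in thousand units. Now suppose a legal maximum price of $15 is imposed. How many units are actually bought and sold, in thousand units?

17

Rearranging demand gives Qd = 82 - 5P. Equilibrium: 82 - 5P = 2P - 9, so 91 = 7P and P* = 13, Q* = 17.
Since 15 is above P* = 13, the ceiling does not bind and the free-market outcome prevails.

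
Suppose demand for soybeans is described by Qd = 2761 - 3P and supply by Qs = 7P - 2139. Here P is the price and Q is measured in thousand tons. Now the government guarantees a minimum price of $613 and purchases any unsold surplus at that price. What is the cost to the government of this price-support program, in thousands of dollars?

In a free market, 2761 - 3P = 7P - 2139 gives the equilibrium P* = 490, Q* = 1291.
The floor of 613 is above the equilibrium price 490, so it binds.
At P = 613: Qd = 2761 - 3·613 = 922 and Qs = 7·613 - 2139 = 2152.
Surplus = Qs - Qd = 1230.
Government expenditure = surplus × support price = 1230 × 613 = 753990.

753990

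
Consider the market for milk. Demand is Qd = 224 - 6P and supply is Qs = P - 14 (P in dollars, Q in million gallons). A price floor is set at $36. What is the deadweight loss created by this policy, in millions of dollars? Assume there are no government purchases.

84

Equilibrium: 224 - 6P = P - 14, so 238 = 7P and P* = 34, Q* = 20.
Since 36 > 34, the floor is binding.
At P = 36: Qd = 224 - 6·36 = 8 and Qs = 36 - 14 = 22.
Quantity traded falls to 8. At Q = 8 the demand price is (224 - 8)/6 = 36 and the supply price is 14 + 8 = 22.
Deadweight loss = ½ · (36 - 22) · (20 - 8) = ½ · 14 · 12 = 84.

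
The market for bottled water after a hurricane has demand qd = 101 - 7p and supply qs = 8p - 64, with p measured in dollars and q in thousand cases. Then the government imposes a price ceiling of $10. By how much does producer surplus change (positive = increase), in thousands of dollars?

-20

Without the control the market clears where 101 - 7p = 8p - 64, i.e. p* = 11 and q* = 24.
Because the ceiling (10) lies below the market-clearing price, it is binding.
At p = 10: qd = 101 - 7·10 = 31 and qs = 8·10 - 64 = 16.
Producer surplus without the control is ½ · (11 - 8) · 24 = 36.
With the ceiling, producers sell 16 units at 10, so PS = ½ · (10 - 8) · 16 = 16.
Change in producer surplus = 16 - 36 = -20.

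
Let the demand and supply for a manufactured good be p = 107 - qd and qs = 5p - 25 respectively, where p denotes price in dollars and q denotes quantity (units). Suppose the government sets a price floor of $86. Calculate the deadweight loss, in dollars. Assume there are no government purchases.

Rearranging demand gives qd = 107 - p. In a free market, 107 - p = 5p - 25 gives the equilibrium p* = 22, q* = 85.
Because the floor (86) lies above the market-clearing price, it is binding.
At p = 86: qd = 107 - 86 = 21 and qs = 5·86 - 25 = 405.
Quantity traded falls to 21. At q = 21 the demand price is 107 - 21 = 86 and the supply price is (25 + 21)/5 = 9.2.
Deadweight loss = ½ · (86 - 9.2) · (85 - 21) = ½ · 76.8 · 64 = 2457.6.

2457.6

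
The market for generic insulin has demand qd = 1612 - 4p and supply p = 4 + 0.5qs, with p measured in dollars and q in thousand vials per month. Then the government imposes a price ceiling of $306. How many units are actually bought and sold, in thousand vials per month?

532

Rearranging supply gives qs = 2p - 8. Setting quantity demanded equal to quantity supplied, 1612 - 4p = 2p - 8, gives p* = 270 and q* = 532.
The ceiling of 306 is above the equilibrium price 270, so it is not binding; the market clears at p* = 270, q* = 532.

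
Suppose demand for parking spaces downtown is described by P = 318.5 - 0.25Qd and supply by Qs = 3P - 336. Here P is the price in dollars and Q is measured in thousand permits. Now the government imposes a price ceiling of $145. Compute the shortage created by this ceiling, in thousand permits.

Rearranging demand gives Qd = 1274 - 4P. In a free market, 1274 - 4P = 3P - 336 gives the equilibrium P* = 230, Q* = 354.
Because the ceiling (145) lies below the market-clearing price, it is binding.
At P = 145: Qd = 1274 - 4·145 = 694 and Qs = 3·145 - 336 = 99.
Shortage = Qd - Qs = 694 - 99 = 595.

595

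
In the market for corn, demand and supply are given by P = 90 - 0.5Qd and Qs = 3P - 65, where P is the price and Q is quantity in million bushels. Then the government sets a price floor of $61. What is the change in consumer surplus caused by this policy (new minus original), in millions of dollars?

Rearranging demand gives Qd = 180 - 2P. Setting quantity demanded equal to quantity supplied, 180 - 2P = 3P - 65, gives P* = 49 and Q* = 82.
The floor of 61 is above the equilibrium price 49, so it binds.
At P = 61: Qd = 180 - 2·61 = 58 and Qs = 3·61 - 65 = 118.
Consumer surplus without the control is ½ · (90 - 49) · 82 = 1681.
With the floor, consumers buy 58 units at 61, so CS = ½ · (90 - 61) · 58 = 841.
Change in consumer surplus = 841 - 1681 = -840.

-840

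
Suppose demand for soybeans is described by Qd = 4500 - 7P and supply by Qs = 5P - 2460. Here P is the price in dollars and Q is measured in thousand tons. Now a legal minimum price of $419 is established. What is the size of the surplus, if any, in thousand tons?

Setting quantity demanded equal to quantity supplied, 4500 - 7P = 5P - 2460, gives P* = 580 and Q* = 440.
Since 419 is below P* = 580, the floor does not bind and the free-market outcome prevails.
Since the control does not bind, there is no surplus.

0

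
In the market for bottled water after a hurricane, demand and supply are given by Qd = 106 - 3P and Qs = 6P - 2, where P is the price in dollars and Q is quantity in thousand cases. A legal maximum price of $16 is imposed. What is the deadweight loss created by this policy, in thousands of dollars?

0

Without the control the market clears where 106 - 3P = 6P - 2, i.e. P* = 12 and Q* = 70.
The ceiling of 16 is above the equilibrium price 12, so it is not binding; the market clears at P* = 12, Q* = 70.
Since the control does not bind, no trades are prevented and deadweight loss is zero.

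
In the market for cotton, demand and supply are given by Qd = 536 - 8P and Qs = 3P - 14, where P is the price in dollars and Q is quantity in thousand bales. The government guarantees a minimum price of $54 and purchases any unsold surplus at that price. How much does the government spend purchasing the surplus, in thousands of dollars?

Equilibrium: 536 - 8P = 3P - 14, so 550 = 11P and P* = 50, Q* = 136.
Since 54 > 50, the floor is binding.
At P = 54: Qd = 536 - 8·54 = 104 and Qs = 3·54 - 14 = 148.
Surplus = Qs - Qd = 44.
Government expenditure = surplus × support price = 44 × 54 = 2376.

2376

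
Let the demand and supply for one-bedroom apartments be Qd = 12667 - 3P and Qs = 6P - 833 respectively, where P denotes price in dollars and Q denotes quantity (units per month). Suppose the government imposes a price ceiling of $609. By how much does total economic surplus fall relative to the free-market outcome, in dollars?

Without the control the market clears where 12667 - 3P = 6P - 833, i.e. P* = 1500 and Q* = 8167.
Because the ceiling (609) lies below the market-clearing price, it is binding.
At P = 609: Qd = 12667 - 3·609 = 10840 and Qs = 6·609 - 833 = 2821.
Quantity traded falls to 2821. At Q = 2821 the demand price is (12667 - 2821)/3 = 3282 and the supply price is (833 + 2821)/6 = 609.
Deadweight loss = ½ · (3282 - 609) · (8167 - 2821) = ½ · 2673 · 5346 = 7144929.

7144929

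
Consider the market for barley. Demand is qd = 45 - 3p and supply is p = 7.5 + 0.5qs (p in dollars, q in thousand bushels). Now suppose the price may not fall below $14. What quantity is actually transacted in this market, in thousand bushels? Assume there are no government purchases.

Rearranging supply gives qs = 2p - 15. Without the control the market clears where 45 - 3p = 2p - 15, i.e. p* = 12 and q* = 9.
Since 14 > 12, the floor is binding.
At p = 14: qd = 45 - 3·14 = 3 and qs = 2·14 - 15 = 13.
The quantity actually transacted is the short side, demand: 3.

3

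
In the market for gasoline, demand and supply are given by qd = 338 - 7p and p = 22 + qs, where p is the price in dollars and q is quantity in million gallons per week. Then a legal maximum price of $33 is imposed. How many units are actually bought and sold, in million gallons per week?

Rearranging supply gives qs = p - 22. Equilibrium: 338 - 7p = p - 22, so 360 = 8p and p* = 45, q* = 23.
The ceiling of 33 is below the equilibrium price 45, so it binds.
At p = 33: qd = 338 - 7·33 = 107 and qs = 33 - 22 = 11.
The quantity actually transacted is the short side, supply: 11.

11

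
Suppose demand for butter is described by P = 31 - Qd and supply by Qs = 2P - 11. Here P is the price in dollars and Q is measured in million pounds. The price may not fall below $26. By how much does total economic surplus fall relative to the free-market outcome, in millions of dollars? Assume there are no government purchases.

108

Rearranging demand gives Qd = 31 - P. In a free market, 31 - P = 2P - 11 gives the equilibrium P* = 14, Q* = 17.
Because the floor (26) lies above the market-clearing price, it is binding.
At P = 26: Qd = 31 - 26 = 5 and Qs = 2·26 - 11 = 41.
Quantity traded falls to 5. At Q = 5 the demand price is 31 - 5 = 26 and the supply price is (11 + 5)/2 = 8.
Deadweight loss = ½ · (26 - 8) · (17 - 5) = ½ · 18 · 12 = 108.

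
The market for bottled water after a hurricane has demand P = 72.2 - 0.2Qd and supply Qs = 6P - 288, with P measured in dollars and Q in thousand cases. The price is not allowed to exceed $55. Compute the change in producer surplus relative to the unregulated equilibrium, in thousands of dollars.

-216

Rearranging demand gives Qd = 361 - 5P. Setting quantity demanded equal to quantity supplied, 361 - 5P = 6P - 288, gives P* = 59 and Q* = 66.
Since 55 < 59, the ceiling is binding.
At P = 55: Qd = 361 - 5·55 = 86 and Qs = 6·55 - 288 = 42.
Producer surplus without the control is ½ · (59 - 48) · 66 = 363.
With the ceiling, producers sell 42 units at 55, so PS = ½ · (55 - 48) · 42 = 147.
Change in producer surplus = 147 - 363 = -216.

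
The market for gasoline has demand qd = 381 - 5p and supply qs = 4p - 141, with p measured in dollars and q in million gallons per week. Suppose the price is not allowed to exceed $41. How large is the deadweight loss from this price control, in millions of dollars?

Equilibrium: 381 - 5p = 4p - 141, so 522 = 9p and p* = 58, q* = 91.
Since 41 < 58, the ceiling is binding.
At p = 41: qd = 381 - 5·41 = 176 and qs = 4·41 - 141 = 23.
Quantity traded falls to 23. At q = 23 the demand price is (381 - 23)/5 = 71.6 and the supply price is (141 + 23)/4 = 41.
Deadweight loss = ½ · (71.6 - 41) · (91 - 23) = ½ · 30.6 · 68 = 1040.4.

1040.4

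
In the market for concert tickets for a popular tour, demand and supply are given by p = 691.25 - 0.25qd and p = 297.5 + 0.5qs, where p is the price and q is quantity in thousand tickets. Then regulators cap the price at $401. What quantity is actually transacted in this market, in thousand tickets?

Rearranging demand gives qd = 2765 - 4p; rearranging supply gives qs = 2p - 595. Setting quantity demanded equal to quantity supplied, 2765 - 4p = 2p - 595, gives p* = 560 and q* = 525.
Since 401 < 560, the ceiling is binding.
At p = 401: qd = 2765 - 4·401 = 1161 and qs = 2·401 - 595 = 207.
The quantity actually transacted is the short side, supply: 207.

207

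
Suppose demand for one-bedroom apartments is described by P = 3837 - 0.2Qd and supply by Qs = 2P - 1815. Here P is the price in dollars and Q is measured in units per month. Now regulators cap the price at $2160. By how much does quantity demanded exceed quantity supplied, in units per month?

Rearranging demand gives Qd = 19185 - 5P. Equilibrium: 19185 - 5P = 2P - 1815, so 21000 = 7P and P* = 3000, Q* = 4185.
The ceiling of 2160 is below the equilibrium price 3000, so it binds.
At P = 2160: Qd = 19185 - 5·2160 = 8385 and Qs = 2·2160 - 1815 = 2505.
Shortage = Qd - Qs = 8385 - 2505 = 5880.

5880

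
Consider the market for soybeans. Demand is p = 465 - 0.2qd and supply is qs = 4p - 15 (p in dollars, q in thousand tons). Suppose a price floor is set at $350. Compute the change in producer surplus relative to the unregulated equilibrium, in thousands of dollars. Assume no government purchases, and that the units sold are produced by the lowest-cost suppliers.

Rearranging demand gives qd = 2325 - 5p. Without the control the market clears where 2325 - 5p = 4p - 15, i.e. p* = 260 and q* = 1025.
The floor of 350 is above the equilibrium price 260, so it binds.
At p = 350: qd = 2325 - 5·350 = 575 and qs = 4·350 - 15 = 1385.
Producer surplus without the control is ½ · (260 - 3.75) · 1025 = 131328.125.
With the floor, 575 units are sold at 350. The supply price at q = 575 is 147.5, so PS = ½ · [(350 - 3.75) + (350 - 147.5)] · 575 = 157765.625.
Change in producer surplus = 157765.625 - 131328.125 = 26437.5.

26437.5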